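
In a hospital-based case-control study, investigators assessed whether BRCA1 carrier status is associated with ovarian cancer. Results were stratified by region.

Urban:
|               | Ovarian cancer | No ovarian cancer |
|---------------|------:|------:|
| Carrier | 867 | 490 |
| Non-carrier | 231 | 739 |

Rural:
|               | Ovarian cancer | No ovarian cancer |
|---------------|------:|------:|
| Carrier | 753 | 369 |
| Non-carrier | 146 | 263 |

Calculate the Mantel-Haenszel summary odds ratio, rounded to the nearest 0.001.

OR_MH = Σ(aᵢdᵢ/nᵢ) / Σ(bᵢcᵢ/nᵢ), where nᵢ is the stratum total.
Stratum 1 (Urban): n = 2327; a·d/n = 867·739/2327 = 275.3386; b·c/n = 490·231/2327 = 48.6420
Stratum 2 (Rural): n = 1531; a·d/n = 753·263/1531 = 129.3527; b·c/n = 369·146/1531 = 35.1888
OR_MH = (275.3386 + 129.3527) / (48.6420 + 35.1888) = 404.6913 / 83.8308 = 4.82748

4.827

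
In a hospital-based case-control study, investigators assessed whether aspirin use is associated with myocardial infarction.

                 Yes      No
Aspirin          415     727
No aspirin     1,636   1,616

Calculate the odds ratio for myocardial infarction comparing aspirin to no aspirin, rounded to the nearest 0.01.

Cells: a = 415, b = 727, c = 1636, d = 1616.
OR = (a·d)/(b·c) = (415 × 1616) / (727 × 1636) = 670640 / 1189372 = 0.56386
Exposure is associated with lower odds of myocardial infarction (OR = 0.56 < 1).

0.56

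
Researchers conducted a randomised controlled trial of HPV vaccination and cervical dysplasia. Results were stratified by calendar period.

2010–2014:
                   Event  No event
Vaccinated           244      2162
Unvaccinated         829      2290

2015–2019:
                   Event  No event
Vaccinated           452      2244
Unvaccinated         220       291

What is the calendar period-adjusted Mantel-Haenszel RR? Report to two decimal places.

RR_MH = Σ(aᵢ·n₀ᵢ/nᵢ) / Σ(cᵢ·n₁ᵢ/nᵢ), with n₁ᵢ = aᵢ+bᵢ (exposed), n₀ᵢ = cᵢ+dᵢ (unexposed), nᵢ = n₁ᵢ+n₀ᵢ.
Stratum 1 (2010–2014): n₁ = 2406, n₀ = 3119, n = 5525; a·n₀/n = 244·3119/5525 = 137.7441; c·n₁/n = 829·2406/5525 = 361.0089
Stratum 2 (2015–2019): n₁ = 2696, n₀ = 511, n = 3207; a·n₀/n = 452·511/3207 = 72.0212; c·n₁/n = 220·2696/3207 = 184.9454
RR_MH = (137.7441 + 72.0212) / (361.0089 + 184.9454) = 209.7653 / 545.9543 = 0.38422

0.38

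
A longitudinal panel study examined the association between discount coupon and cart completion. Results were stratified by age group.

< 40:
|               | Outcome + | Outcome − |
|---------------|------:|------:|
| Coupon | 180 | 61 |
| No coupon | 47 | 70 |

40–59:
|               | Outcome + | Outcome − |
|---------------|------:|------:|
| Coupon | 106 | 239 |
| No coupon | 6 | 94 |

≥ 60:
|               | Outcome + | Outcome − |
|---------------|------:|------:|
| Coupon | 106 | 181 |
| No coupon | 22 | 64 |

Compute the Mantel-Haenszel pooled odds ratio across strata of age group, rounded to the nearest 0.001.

OR_MH = Σ(aᵢdᵢ/nᵢ) / Σ(bᵢcᵢ/nᵢ), where nᵢ is the stratum total.
Stratum 1 (< 40): n = 358; a·d/n = 180·70/358 = 35.1955; b·c/n = 61·47/358 = 8.0084
Stratum 2 (40–59): n = 445; a·d/n = 106·94/445 = 22.3910; b·c/n = 239·6/445 = 3.2225
Stratum 3 (≥ 60): n = 373; a·d/n = 106·64/373 = 18.1877; b·c/n = 181·22/373 = 10.6756
OR_MH = (35.1955 + 22.3910 + 18.1877) / (8.0084 + 3.2225 + 10.6756) = 75.7742 / 21.9065 = 3.45899

3.459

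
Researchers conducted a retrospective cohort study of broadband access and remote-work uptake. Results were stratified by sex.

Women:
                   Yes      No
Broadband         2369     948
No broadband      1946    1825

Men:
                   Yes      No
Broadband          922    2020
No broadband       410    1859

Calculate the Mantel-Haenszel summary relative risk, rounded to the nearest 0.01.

RR_MH = Σ(aᵢ·n₀ᵢ/nᵢ) / Σ(cᵢ·n₁ᵢ/nᵢ), with n₁ᵢ = aᵢ+bᵢ (exposed), n₀ᵢ = cᵢ+dᵢ (unexposed), nᵢ = n₁ᵢ+n₀ᵢ.
Stratum 1 (Women): n₁ = 3317, n₀ = 3771, n = 7088; a·n₀/n = 2369·3771/7088 = 1260.3695; c·n₁/n = 1946·3317/7088 = 910.6775
Stratum 2 (Men): n₁ = 2942, n₀ = 2269, n = 5211; a·n₀/n = 922·2269/5211 = 401.4619; c·n₁/n = 410·2942/5211 = 231.4757
RR_MH = (1260.3695 + 401.4619) / (910.6775 + 231.4757) = 1661.8314 / 1142.1532 = 1.45500

1.45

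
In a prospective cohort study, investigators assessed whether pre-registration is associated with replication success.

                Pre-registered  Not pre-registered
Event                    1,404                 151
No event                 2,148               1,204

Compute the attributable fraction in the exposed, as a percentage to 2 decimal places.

71.81

Reading the table with exposure as columns: a = 1404 (Pre-registered, case), b = 2148 (Pre-registered, non-case), c = 151 (Not pre-registered, case), d = 1204.
Risk in exposed = 1404/3552 = 0.39527; risk in unexposed = 151/1355 = 0.11144.
RR = 0.39527/0.11144 = 3.54696
AR% = (RR − 1)/RR × 100 = (3.54696 − 1)/3.54696 × 100 = 71.8069%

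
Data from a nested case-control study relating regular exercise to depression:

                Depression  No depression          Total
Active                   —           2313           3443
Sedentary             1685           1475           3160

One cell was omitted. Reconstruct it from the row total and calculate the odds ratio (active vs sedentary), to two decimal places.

The missing cell is in the exposed row: 3443 − 2313 = 1130.
So a = 1130, b = 2313, c = 1685, d = 1475.
OR = (a·d)/(b·c) = (1130 × 1475) / (2313 × 1685) = 1666750 / 3897405 = 0.42766

0.43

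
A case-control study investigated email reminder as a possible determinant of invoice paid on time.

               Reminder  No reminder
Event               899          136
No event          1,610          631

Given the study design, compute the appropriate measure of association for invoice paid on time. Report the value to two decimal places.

Reading the table with exposure as columns: a = 899 (Reminder, case), b = 1610 (Reminder, non-case), c = 136 (No reminder, case), d = 631.
This is a case-control study: participants were sampled on outcome status, so risks in the source population cannot be estimated directly — relative risk is not valid here. The odds ratio is the appropriate measure.
OR = (a·d)/(b·c) = (899 × 631) / (1610 × 136) = 567269 / 218960 = 2.59074

2.59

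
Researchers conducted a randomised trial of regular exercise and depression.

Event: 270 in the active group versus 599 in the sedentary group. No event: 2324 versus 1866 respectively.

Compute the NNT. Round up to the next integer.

8

Risk in treated group = 270/2594 = 0.10409; risk in control = 599/2465 = 0.24300.
Absolute risk reduction = 0.24300 − 0.10409 = 0.13892
NNT = 1 / ARR = 1 / 0.13892 = 7.199 → round up → 8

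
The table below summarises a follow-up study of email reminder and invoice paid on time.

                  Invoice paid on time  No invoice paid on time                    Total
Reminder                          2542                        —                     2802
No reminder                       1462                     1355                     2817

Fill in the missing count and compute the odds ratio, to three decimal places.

9.061

The missing cell is in the exposed row: 2802 − 2542 = 260.
So a = 2542, b = 260, c = 1462, d = 1355.
OR = (a·d)/(b·c) = (2542 × 1355) / (260 × 1462) = 3444410 / 380120 = 9.06138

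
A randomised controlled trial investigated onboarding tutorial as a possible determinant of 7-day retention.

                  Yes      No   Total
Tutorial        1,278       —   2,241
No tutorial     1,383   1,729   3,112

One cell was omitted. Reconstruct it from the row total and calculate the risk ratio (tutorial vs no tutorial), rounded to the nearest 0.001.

The missing cell is in the exposed row: 2241 − 1278 = 963.
So a = 1278, b = 963, c = 1383, d = 1729.
RR = [a/(a+b)] / [c/(c+d)] = (1278/2241) / (1383/3112) = 0.57028/0.44441 = 1.28324

1.283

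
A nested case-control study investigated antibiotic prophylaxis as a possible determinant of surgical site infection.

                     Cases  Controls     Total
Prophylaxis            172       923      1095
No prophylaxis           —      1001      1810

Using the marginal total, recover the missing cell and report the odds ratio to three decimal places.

The missing cell is in the unexposed row: 1810 − 1001 = 809.
So a = 172, b = 923, c = 809, d = 1001.
OR = (a·d)/(b·c) = (172 × 1001) / (923 × 809) = 172172 / 746707 = 0.23058

0.231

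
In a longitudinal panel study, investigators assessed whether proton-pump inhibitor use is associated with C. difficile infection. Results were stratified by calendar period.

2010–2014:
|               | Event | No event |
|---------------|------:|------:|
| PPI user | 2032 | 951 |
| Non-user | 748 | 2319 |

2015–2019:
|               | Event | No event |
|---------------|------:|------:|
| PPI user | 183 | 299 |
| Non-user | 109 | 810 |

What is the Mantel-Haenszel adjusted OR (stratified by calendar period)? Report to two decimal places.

6.28

OR_MH = Σ(aᵢdᵢ/nᵢ) / Σ(bᵢcᵢ/nᵢ), where nᵢ is the stratum total.
Stratum 1 (2010–2014): n = 6050; a·d/n = 2032·2319/6050 = 778.8774; b·c/n = 951·748/6050 = 117.5782
Stratum 2 (2015–2019): n = 1401; a·d/n = 183·810/1401 = 105.8030; b·c/n = 299·109/1401 = 23.2627
OR_MH = (778.8774 + 105.8030) / (117.5782 + 23.2627) = 884.6804 / 140.8409 = 6.28142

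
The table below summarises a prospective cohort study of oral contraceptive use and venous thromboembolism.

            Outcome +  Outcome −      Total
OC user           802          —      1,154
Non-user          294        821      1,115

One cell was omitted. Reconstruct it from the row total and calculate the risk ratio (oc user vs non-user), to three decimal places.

2.636

The missing cell is in the exposed row: 1154 − 802 = 352.
So a = 802, b = 352, c = 294, d = 821.
RR = [a/(a+b)] / [c/(c+d)] = (802/1154) / (294/1115) = 0.69497/0.26368 = 2.63570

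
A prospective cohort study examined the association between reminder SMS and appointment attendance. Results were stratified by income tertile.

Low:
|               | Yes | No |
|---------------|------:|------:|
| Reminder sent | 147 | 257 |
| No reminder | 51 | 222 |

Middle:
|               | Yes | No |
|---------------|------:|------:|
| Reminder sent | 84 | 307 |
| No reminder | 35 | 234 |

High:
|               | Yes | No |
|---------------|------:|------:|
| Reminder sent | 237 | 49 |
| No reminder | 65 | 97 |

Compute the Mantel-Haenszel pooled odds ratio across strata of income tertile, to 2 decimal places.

OR_MH = Σ(aᵢdᵢ/nᵢ) / Σ(bᵢcᵢ/nᵢ), where nᵢ is the stratum total.
Stratum 1 (Low): n = 677; a·d/n = 147·222/677 = 48.2038; b·c/n = 257·51/677 = 19.3604
Stratum 2 (Middle): n = 660; a·d/n = 84·234/660 = 29.7818; b·c/n = 307·35/660 = 16.2803
Stratum 3 (High): n = 448; a·d/n = 237·97/448 = 51.3147; b·c/n = 49·65/448 = 7.1094
OR_MH = (48.2038 + 29.7818 + 51.3147) / (19.3604 + 16.2803 + 7.1094) = 129.3004 / 42.7501 = 3.02456

3.02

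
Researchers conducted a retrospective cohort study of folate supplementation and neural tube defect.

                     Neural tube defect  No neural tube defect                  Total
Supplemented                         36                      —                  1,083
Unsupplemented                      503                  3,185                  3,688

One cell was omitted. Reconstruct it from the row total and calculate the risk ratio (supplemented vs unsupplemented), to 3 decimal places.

0.244

The missing cell is in the exposed row: 1083 − 36 = 1047.
So a = 36, b = 1047, c = 503, d = 3185.
RR = [a/(a+b)] / [c/(c+d)] = (36/1083) / (503/3688) = 0.03324/0.13639 = 0.24372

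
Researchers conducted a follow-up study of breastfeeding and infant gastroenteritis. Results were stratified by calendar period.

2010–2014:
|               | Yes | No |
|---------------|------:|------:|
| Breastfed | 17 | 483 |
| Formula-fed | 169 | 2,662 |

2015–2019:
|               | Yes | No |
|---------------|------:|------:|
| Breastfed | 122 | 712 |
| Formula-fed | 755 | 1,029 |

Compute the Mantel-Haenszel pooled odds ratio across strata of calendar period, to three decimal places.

0.268

OR_MH = Σ(aᵢdᵢ/nᵢ) / Σ(bᵢcᵢ/nᵢ), where nᵢ is the stratum total.
Stratum 1 (2010–2014): n = 3331; a·d/n = 17·2662/3331 = 13.5857; b·c/n = 483·169/3331 = 24.5053
Stratum 2 (2015–2019): n = 2618; a·d/n = 122·1029/2618 = 47.9519; b·c/n = 712·755/2618 = 205.3323
OR_MH = (13.5857 + 47.9519) / (24.5053 + 205.3323) = 61.5376 / 229.8376 = 0.26774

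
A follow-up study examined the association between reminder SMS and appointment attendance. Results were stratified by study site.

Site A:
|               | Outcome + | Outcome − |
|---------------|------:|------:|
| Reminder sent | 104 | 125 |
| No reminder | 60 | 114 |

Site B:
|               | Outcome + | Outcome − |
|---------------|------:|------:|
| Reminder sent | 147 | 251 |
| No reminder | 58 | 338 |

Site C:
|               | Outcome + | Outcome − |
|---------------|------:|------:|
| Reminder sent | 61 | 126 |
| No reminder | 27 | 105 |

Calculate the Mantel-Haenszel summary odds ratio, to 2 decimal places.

OR_MH = Σ(aᵢdᵢ/nᵢ) / Σ(bᵢcᵢ/nᵢ), where nᵢ is the stratum total.
Stratum 1 (Site A): n = 403; a·d/n = 104·114/403 = 29.4194; b·c/n = 125·60/403 = 18.6104
Stratum 2 (Site B): n = 794; a·d/n = 147·338/794 = 62.5768; b·c/n = 251·58/794 = 18.3350
Stratum 3 (Site C): n = 319; a·d/n = 61·105/319 = 20.0784; b·c/n = 126·27/319 = 10.6646
OR_MH = (29.4194 + 62.5768 + 20.0784) / (18.6104 + 18.3350 + 10.6646) = 112.0746 / 47.6100 = 2.35401

2.35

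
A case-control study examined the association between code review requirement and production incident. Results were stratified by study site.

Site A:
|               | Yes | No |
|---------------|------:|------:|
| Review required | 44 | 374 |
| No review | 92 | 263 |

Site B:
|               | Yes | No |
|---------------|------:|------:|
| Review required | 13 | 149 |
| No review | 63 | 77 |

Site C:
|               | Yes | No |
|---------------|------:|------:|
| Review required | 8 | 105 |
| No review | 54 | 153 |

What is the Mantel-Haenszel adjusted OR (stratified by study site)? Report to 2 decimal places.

0.24

OR_MH = Σ(aᵢdᵢ/nᵢ) / Σ(bᵢcᵢ/nᵢ), where nᵢ is the stratum total.
Stratum 1 (Site A): n = 773; a·d/n = 44·263/773 = 14.9702; b·c/n = 374·92/773 = 44.5123
Stratum 2 (Site B): n = 302; a·d/n = 13·77/302 = 3.3146; b·c/n = 149·63/302 = 31.0828
Stratum 3 (Site C): n = 320; a·d/n = 8·153/320 = 3.8250; b·c/n = 105·54/320 = 17.7188
OR_MH = (14.9702 + 3.3146 + 3.8250) / (44.5123 + 31.0828 + 17.7188) = 22.1098 / 93.3138 = 0.23694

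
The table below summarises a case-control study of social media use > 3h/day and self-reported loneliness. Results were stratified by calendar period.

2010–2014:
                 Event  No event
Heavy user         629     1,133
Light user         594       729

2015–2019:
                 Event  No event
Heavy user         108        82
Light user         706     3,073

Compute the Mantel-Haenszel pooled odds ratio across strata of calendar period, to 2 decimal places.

OR_MH = Σ(aᵢdᵢ/nᵢ) / Σ(bᵢcᵢ/nᵢ), where nᵢ is the stratum total.
Stratum 1 (2010–2014): n = 3085; a·d/n = 629·729/3085 = 148.6357; b·c/n = 1133·594/3085 = 218.1530
Stratum 2 (2015–2019): n = 3969; a·d/n = 108·3073/3969 = 83.6190; b·c/n = 82·706/3969 = 14.5860
OR_MH = (148.6357 + 83.6190) / (218.1530 + 14.5860) = 232.2547 / 232.7390 = 0.99792

1.00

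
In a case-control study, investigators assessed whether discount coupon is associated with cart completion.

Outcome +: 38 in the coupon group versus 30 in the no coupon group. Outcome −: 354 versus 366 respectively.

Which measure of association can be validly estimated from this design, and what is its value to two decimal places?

1.31

From the description: a = 38, b = 354, c = 30, d = 366.
This is a case-control study: participants were sampled on outcome status, so risks in the source population cannot be estimated directly — relative risk is not valid here. The odds ratio is the appropriate measure.
OR = (a·d)/(b·c) = (38 × 366) / (354 × 30) = 13908 / 10620 = 1.30960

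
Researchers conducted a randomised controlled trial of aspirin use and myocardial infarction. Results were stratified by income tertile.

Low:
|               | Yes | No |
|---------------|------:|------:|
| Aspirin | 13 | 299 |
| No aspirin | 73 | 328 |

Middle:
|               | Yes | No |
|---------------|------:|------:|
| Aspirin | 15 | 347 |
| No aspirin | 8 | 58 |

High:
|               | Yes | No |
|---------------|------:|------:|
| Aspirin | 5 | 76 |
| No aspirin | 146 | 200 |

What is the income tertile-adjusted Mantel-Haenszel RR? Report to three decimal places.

RR_MH = Σ(aᵢ·n₀ᵢ/nᵢ) / Σ(cᵢ·n₁ᵢ/nᵢ), with n₁ᵢ = aᵢ+bᵢ (exposed), n₀ᵢ = cᵢ+dᵢ (unexposed), nᵢ = n₁ᵢ+n₀ᵢ.
Stratum 1 (Low): n₁ = 312, n₀ = 401, n = 713; a·n₀/n = 13·401/713 = 7.3114; c·n₁/n = 73·312/713 = 31.9439
Stratum 2 (Middle): n₁ = 362, n₀ = 66, n = 428; a·n₀/n = 15·66/428 = 2.3131; c·n₁/n = 8·362/428 = 6.7664
Stratum 3 (High): n₁ = 81, n₀ = 346, n = 427; a·n₀/n = 5·346/427 = 4.0515; c·n₁/n = 146·81/427 = 27.6956
RR_MH = (7.3114 + 2.3131 + 4.0515) / (31.9439 + 6.7664 + 27.6956) = 13.6760 / 66.4058 = 0.20595

0.206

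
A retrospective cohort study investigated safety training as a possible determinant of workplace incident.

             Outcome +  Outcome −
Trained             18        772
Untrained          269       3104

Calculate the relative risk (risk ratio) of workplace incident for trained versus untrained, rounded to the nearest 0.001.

0.286

Cells: a = 18, b = 772, c = 269, d = 3104.
Risk in exposed = 18/790 = 0.02278; risk in unexposed = 269/3373 = 0.07975.
RR = 0.02278 / 0.07975 = 0.28570
The risk is 71% lower among the exposed than among the unexposed.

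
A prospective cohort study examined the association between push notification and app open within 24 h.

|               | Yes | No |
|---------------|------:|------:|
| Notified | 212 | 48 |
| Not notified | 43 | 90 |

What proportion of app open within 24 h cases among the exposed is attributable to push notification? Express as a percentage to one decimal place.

Cells: a = 212, b = 48, c = 43, d = 90.
Risk in exposed = 212/260 = 0.81538; risk in unexposed = 43/133 = 0.32331.
RR = 0.81538/0.32331 = 2.52200
AR% = (RR − 1)/RR × 100 = (2.52200 − 1)/2.52200 × 100 = 60.3490%

60.3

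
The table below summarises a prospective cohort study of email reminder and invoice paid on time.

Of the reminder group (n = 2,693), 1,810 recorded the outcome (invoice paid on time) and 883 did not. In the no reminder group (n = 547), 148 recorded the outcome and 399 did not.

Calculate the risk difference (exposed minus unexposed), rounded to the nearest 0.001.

0.402

From the description: a = 1810, b = 883, c = 148, d = 399.
Risk in exposed = 1810/2693 = 0.672113; risk in unexposed = 148/547 = 0.270567.
Risk difference = 0.672113 − 0.270567 = 0.401546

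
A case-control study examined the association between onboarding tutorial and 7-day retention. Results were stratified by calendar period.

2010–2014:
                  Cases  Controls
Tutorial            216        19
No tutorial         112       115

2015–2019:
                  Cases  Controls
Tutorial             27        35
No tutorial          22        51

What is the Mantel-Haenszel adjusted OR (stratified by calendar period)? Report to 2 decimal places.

OR_MH = Σ(aᵢdᵢ/nᵢ) / Σ(bᵢcᵢ/nᵢ), where nᵢ is the stratum total.
Stratum 1 (2010–2014): n = 462; a·d/n = 216·115/462 = 53.7662; b·c/n = 19·112/462 = 4.6061
Stratum 2 (2015–2019): n = 135; a·d/n = 27·51/135 = 10.2000; b·c/n = 35·22/135 = 5.7037
OR_MH = (53.7662 + 10.2000) / (4.6061 + 5.7037) = 63.9662 / 10.3098 = 6.20443

6.20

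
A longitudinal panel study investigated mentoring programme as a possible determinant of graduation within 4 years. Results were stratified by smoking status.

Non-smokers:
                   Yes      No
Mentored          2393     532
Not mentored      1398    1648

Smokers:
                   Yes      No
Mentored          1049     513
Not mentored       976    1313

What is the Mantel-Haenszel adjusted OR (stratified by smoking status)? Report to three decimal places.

3.999

OR_MH = Σ(aᵢdᵢ/nᵢ) / Σ(bᵢcᵢ/nᵢ), where nᵢ is the stratum total.
Stratum 1 (Non-smokers): n = 5971; a·d/n = 2393·1648/5971 = 660.4696; b·c/n = 532·1398/5971 = 124.5580
Stratum 2 (Smokers): n = 3851; a·d/n = 1049·1313/3851 = 357.6570; b·c/n = 513·976/3851 = 130.0151
OR_MH = (660.4696 + 357.6570) / (124.5580 + 130.0151) = 1018.1266 / 254.5731 = 3.99935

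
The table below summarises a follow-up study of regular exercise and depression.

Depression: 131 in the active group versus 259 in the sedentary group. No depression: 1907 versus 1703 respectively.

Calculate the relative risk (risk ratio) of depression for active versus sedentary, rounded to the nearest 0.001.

0.487

From the description: a = 131, b = 1907, c = 259, d = 1703.
Risk in exposed = 131/2038 = 0.06428; risk in unexposed = 259/1962 = 0.13201.
RR = 0.06428 / 0.13201 = 0.48693
The risk is 51% lower among the exposed than among the unexposed.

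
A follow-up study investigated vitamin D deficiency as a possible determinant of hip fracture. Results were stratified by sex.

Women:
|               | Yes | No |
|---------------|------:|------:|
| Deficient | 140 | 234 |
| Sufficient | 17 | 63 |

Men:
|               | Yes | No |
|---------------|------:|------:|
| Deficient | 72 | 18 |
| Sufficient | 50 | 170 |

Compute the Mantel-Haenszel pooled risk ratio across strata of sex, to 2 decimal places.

RR_MH = Σ(aᵢ·n₀ᵢ/nᵢ) / Σ(cᵢ·n₁ᵢ/nᵢ), with n₁ᵢ = aᵢ+bᵢ (exposed), n₀ᵢ = cᵢ+dᵢ (unexposed), nᵢ = n₁ᵢ+n₀ᵢ.
Stratum 1 (Women): n₁ = 374, n₀ = 80, n = 454; a·n₀/n = 140·80/454 = 24.6696; c·n₁/n = 17·374/454 = 14.0044
Stratum 2 (Men): n₁ = 90, n₀ = 220, n = 310; a·n₀/n = 72·220/310 = 51.0968; c·n₁/n = 50·90/310 = 14.5161
RR_MH = (24.6696 + 51.0968) / (14.0044 + 14.5161) = 75.7664 / 28.5205 = 2.65656

2.66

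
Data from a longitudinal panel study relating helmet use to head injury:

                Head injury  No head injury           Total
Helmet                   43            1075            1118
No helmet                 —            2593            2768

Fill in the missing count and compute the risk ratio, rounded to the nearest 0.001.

0.608

The missing cell is in the unexposed row: 2768 − 2593 = 175.
So a = 43, b = 1075, c = 175, d = 2593.
RR = [a/(a+b)] / [c/(c+d)] = (43/1118) / (175/2768) = 0.03846/0.06322 = 0.60835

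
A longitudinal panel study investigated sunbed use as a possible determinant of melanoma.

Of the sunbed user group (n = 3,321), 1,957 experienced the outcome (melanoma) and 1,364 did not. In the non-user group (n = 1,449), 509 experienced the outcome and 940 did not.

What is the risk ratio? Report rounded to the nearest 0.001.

From the description: a = 1957, b = 1364, c = 509, d = 940.
Risk in exposed = 1957/3321 = 0.58928; risk in unexposed = 509/1449 = 0.35128.
RR = 0.58928 / 0.35128 = 1.67754
The risk among the exposed is 1.68 times that among the unexposed.

1.678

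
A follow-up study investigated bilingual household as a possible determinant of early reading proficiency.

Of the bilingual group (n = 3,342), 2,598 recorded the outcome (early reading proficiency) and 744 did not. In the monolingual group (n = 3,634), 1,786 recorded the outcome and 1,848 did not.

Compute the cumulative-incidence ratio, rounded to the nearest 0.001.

From the description: a = 2598, b = 744, c = 1786, d = 1848.
Risk in exposed = 2598/3342 = 0.77738; risk in unexposed = 1786/3634 = 0.49147.
RR = 0.77738 / 0.49147 = 1.58174
The risk among the exposed is 1.58 times that among the unexposed.

1.582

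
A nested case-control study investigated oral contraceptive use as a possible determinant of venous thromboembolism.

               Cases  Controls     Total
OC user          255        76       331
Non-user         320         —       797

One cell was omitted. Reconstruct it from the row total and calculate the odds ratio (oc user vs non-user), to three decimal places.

5.001

The missing cell is in the unexposed row: 797 − 320 = 477.
So a = 255, b = 76, c = 320, d = 477.
OR = (a·d)/(b·c) = (255 × 477) / (76 × 320) = 121635 / 24320 = 5.00144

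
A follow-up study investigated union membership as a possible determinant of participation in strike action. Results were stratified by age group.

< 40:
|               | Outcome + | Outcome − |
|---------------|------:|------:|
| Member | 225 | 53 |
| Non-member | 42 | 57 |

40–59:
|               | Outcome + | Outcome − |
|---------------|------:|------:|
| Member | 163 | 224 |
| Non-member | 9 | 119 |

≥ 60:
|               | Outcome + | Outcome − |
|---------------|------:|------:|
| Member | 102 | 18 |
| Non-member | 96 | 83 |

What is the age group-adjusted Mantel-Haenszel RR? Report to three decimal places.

2.107

RR_MH = Σ(aᵢ·n₀ᵢ/nᵢ) / Σ(cᵢ·n₁ᵢ/nᵢ), with n₁ᵢ = aᵢ+bᵢ (exposed), n₀ᵢ = cᵢ+dᵢ (unexposed), nᵢ = n₁ᵢ+n₀ᵢ.
Stratum 1 (< 40): n₁ = 278, n₀ = 99, n = 377; a·n₀/n = 225·99/377 = 59.0849; c·n₁/n = 42·278/377 = 30.9708
Stratum 2 (40–59): n₁ = 387, n₀ = 128, n = 515; a·n₀/n = 163·128/515 = 40.5126; c·n₁/n = 9·387/515 = 6.7631
Stratum 3 (≥ 60): n₁ = 120, n₀ = 179, n = 299; a·n₀/n = 102·179/299 = 61.0635; c·n₁/n = 96·120/299 = 38.5284
RR_MH = (59.0849 + 40.5126 + 61.0635) / (30.9708 + 6.7631 + 38.5284) = 160.6610 / 76.2624 = 2.10669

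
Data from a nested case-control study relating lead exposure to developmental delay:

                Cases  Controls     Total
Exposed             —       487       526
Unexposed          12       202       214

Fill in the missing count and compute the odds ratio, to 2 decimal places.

The missing cell is in the exposed row: 526 − 487 = 39.
So a = 39, b = 487, c = 12, d = 202.
OR = (a·d)/(b·c) = (39 × 202) / (487 × 12) = 7878 / 5844 = 1.34805

1.35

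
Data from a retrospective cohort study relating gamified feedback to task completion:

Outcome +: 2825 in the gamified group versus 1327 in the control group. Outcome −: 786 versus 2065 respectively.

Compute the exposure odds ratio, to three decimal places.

5.593

From the description: a = 2825, b = 786, c = 1327, d = 2065.
OR = (a·d)/(b·c) = (2825 × 2065) / (786 × 1327) = 5833625 / 1043022 = 5.59300
The odds of task completion are about 5.59 times as high in the gamified group.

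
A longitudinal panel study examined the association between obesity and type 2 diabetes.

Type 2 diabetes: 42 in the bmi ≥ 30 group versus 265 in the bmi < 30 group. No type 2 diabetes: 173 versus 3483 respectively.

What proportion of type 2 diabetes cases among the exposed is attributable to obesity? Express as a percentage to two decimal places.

From the description: a = 42, b = 173, c = 265, d = 3483.
Risk in exposed = 42/215 = 0.19535; risk in unexposed = 265/3748 = 0.07070.
RR = 0.19535/0.07070 = 2.76290
AR% = (RR − 1)/RR × 100 = (2.76290 − 1)/2.76290 × 100 = 63.8061%

63.81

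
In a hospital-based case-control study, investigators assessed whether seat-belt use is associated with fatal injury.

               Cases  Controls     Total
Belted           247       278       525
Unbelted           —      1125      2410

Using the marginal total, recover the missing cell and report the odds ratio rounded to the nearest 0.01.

0.78

The missing cell is in the unexposed row: 2410 − 1125 = 1285.
So a = 247, b = 278, c = 1285, d = 1125.
OR = (a·d)/(b·c) = (247 × 1125) / (278 × 1285) = 277875 / 357230 = 0.77786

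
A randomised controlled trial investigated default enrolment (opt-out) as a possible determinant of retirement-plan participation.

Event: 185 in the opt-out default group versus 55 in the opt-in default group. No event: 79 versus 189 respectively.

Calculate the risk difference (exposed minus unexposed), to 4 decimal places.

From the description: a = 185, b = 79, c = 55, d = 189.
Risk in exposed = 185/264 = 0.700758; risk in unexposed = 55/244 = 0.225410.
Risk difference = 0.700758 − 0.225410 = 0.475348

0.4753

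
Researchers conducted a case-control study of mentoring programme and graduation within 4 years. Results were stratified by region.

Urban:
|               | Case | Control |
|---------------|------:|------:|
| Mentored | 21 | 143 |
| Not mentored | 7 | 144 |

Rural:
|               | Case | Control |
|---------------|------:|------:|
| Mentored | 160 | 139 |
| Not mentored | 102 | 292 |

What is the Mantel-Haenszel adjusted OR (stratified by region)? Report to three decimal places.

OR_MH = Σ(aᵢdᵢ/nᵢ) / Σ(bᵢcᵢ/nᵢ), where nᵢ is the stratum total.
Stratum 1 (Urban): n = 315; a·d/n = 21·144/315 = 9.6000; b·c/n = 143·7/315 = 3.1778
Stratum 2 (Rural): n = 693; a·d/n = 160·292/693 = 67.4170; b·c/n = 139·102/693 = 20.4589
OR_MH = (9.6000 + 67.4170) / (3.1778 + 20.4589) = 77.0170 / 23.6367 = 3.25837

3.258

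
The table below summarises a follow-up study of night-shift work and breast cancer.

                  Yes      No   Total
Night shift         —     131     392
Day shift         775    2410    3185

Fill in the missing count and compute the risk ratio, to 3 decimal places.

2.736

The missing cell is in the exposed row: 392 − 131 = 261.
So a = 261, b = 131, c = 775, d = 2410.
RR = [a/(a+b)] / [c/(c+d)] = (261/392) / (775/3185) = 0.66582/0.24333 = 2.73629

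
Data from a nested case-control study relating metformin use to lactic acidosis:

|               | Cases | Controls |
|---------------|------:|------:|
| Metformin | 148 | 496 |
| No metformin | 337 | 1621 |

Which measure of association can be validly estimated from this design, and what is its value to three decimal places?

1.435

Cells: a = 148, b = 496, c = 337, d = 1621.
This is a nested case-control study: participants were sampled on outcome status, so risks in the source population cannot be estimated directly — relative risk is not valid here. The odds ratio is the appropriate measure.
OR = (a·d)/(b·c) = (148 × 1621) / (496 × 337) = 239908 / 167152 = 1.43527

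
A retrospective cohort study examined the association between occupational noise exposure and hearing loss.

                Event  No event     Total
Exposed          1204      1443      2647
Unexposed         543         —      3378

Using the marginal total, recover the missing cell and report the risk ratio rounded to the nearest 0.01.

2.83

The missing cell is in the unexposed row: 3378 − 543 = 2835.
So a = 1204, b = 1443, c = 543, d = 2835.
RR = [a/(a+b)] / [c/(c+d)] = (1204/2647) / (543/3378) = 0.45485/0.16075 = 2.82965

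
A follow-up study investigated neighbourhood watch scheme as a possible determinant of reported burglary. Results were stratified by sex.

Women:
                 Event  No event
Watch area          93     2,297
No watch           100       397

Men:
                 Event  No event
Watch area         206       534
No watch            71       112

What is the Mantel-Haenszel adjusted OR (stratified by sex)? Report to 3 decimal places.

OR_MH = Σ(aᵢdᵢ/nᵢ) / Σ(bᵢcᵢ/nᵢ), where nᵢ is the stratum total.
Stratum 1 (Women): n = 2887; a·d/n = 93·397/2887 = 12.7887; b·c/n = 2297·100/2887 = 79.5636
Stratum 2 (Men): n = 923; a·d/n = 206·112/923 = 24.9967; b·c/n = 534·71/923 = 41.0769
OR_MH = (12.7887 + 24.9967) / (79.5636 + 41.0769) = 37.7855 / 120.6405 = 0.31321

0.313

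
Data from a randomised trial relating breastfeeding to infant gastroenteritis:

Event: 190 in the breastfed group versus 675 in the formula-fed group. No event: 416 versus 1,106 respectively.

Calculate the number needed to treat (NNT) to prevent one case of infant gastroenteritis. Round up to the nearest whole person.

Risk in treated group = 190/606 = 0.31353; risk in control = 675/1781 = 0.37900.
Absolute risk reduction = 0.37900 − 0.31353 = 0.06547
NNT = 1 / ARR = 1 / 0.06547 = 15.274 → round up → 16

16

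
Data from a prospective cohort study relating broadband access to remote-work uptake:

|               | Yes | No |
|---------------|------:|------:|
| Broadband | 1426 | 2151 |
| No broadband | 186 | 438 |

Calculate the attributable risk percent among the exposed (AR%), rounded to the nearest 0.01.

Cells: a = 1426, b = 2151, c = 186, d = 438.
Risk in exposed = 1426/3577 = 0.39866; risk in unexposed = 186/624 = 0.29808.
RR = 0.39866/0.29808 = 1.33743
AR% = (RR − 1)/RR × 100 = (1.33743 − 1)/1.33743 × 100 = 25.2299%

25.23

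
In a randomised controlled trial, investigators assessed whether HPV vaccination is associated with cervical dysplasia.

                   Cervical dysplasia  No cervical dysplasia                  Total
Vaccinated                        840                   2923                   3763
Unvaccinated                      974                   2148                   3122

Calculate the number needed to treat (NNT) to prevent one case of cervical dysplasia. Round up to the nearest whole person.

12

Risk in treated group = 840/3763 = 0.22323; risk in control = 974/3122 = 0.31198.
Absolute risk reduction = 0.31198 − 0.22323 = 0.08875
NNT = 1 / ARR = 1 / 0.08875 = 11.267 → round up → 12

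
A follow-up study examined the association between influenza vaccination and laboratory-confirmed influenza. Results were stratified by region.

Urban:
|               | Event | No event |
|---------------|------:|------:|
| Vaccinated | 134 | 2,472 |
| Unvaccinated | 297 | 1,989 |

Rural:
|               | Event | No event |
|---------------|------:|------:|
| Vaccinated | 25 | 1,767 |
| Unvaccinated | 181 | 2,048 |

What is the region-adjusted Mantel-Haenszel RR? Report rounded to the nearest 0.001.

0.320

RR_MH = Σ(aᵢ·n₀ᵢ/nᵢ) / Σ(cᵢ·n₁ᵢ/nᵢ), with n₁ᵢ = aᵢ+bᵢ (exposed), n₀ᵢ = cᵢ+dᵢ (unexposed), nᵢ = n₁ᵢ+n₀ᵢ.
Stratum 1 (Urban): n₁ = 2606, n₀ = 2286, n = 4892; a·n₀/n = 134·2286/4892 = 62.6173; c·n₁/n = 297·2606/4892 = 158.2138
Stratum 2 (Rural): n₁ = 1792, n₀ = 2229, n = 4021; a·n₀/n = 25·2229/4021 = 13.8585; c·n₁/n = 181·1792/4021 = 80.6645
RR_MH = (62.6173 + 13.8585) / (158.2138 + 80.6645) = 76.4758 / 238.8783 = 0.32015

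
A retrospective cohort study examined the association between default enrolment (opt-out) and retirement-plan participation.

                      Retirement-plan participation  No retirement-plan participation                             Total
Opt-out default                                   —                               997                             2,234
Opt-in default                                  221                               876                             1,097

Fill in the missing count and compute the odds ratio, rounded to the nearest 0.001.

4.918

The missing cell is in the exposed row: 2234 − 997 = 1237.
So a = 1237, b = 997, c = 221, d = 876.
OR = (a·d)/(b·c) = (1237 × 876) / (997 × 221) = 1083612 / 220337 = 4.91798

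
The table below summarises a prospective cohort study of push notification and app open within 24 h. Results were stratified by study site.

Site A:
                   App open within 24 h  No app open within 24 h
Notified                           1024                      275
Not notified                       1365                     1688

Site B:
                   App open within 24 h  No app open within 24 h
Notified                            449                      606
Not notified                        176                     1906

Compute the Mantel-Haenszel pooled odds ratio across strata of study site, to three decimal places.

5.571

OR_MH = Σ(aᵢdᵢ/nᵢ) / Σ(bᵢcᵢ/nᵢ), where nᵢ is the stratum total.
Stratum 1 (Site A): n = 4352; a·d/n = 1024·1688/4352 = 397.1765; b·c/n = 275·1365/4352 = 86.2534
Stratum 2 (Site B): n = 3137; a·d/n = 449·1906/3137 = 272.8065; b·c/n = 606·176/3137 = 33.9994
OR_MH = (397.1765 + 272.8065) / (86.2534 + 33.9994) = 669.9830 / 120.2528 = 5.57145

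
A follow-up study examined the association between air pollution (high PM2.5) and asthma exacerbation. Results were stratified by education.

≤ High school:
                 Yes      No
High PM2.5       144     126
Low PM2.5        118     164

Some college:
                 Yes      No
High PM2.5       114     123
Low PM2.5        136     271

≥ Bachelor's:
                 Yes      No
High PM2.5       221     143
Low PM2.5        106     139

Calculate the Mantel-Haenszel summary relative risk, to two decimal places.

RR_MH = Σ(aᵢ·n₀ᵢ/nᵢ) / Σ(cᵢ·n₁ᵢ/nᵢ), with n₁ᵢ = aᵢ+bᵢ (exposed), n₀ᵢ = cᵢ+dᵢ (unexposed), nᵢ = n₁ᵢ+n₀ᵢ.
Stratum 1 (≤ High school): n₁ = 270, n₀ = 282, n = 552; a·n₀/n = 144·282/552 = 73.5652; c·n₁/n = 118·270/552 = 57.7174
Stratum 2 (Some college): n₁ = 237, n₀ = 407, n = 644; a·n₀/n = 114·407/644 = 72.0466; c·n₁/n = 136·237/644 = 50.0497
Stratum 3 (≥ Bachelor's): n₁ = 364, n₀ = 245, n = 609; a·n₀/n = 221·245/609 = 88.9080; c·n₁/n = 106·364/609 = 63.3563
RR_MH = (73.5652 + 72.0466 + 88.9080) / (57.7174 + 50.0497 + 63.3563) = 234.5198 / 171.1234 = 1.37047

1.37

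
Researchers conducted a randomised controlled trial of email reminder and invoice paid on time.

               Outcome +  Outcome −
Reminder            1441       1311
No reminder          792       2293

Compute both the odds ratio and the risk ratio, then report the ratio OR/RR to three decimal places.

1.560

Cells: a = 1441, b = 1311, c = 792, d = 2293.
OR = (1441·2293)/(1311·792) = 3304213/1038312 = 3.18229
Risk in exposed = 1441/2752 = 0.52362; risk in unexposed = 792/3085 = 0.25673; RR = 2.03960
OR/RR = 3.18229 / 2.03960 = 1.56025
The outcome is not rare, so the OR lies further from 1 than the RR.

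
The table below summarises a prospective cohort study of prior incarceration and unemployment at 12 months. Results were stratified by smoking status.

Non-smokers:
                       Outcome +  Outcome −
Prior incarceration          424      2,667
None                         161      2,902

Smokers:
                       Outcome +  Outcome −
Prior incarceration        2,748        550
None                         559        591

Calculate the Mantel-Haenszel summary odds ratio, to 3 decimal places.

OR_MH = Σ(aᵢdᵢ/nᵢ) / Σ(bᵢcᵢ/nᵢ), where nᵢ is the stratum total.
Stratum 1 (Non-smokers): n = 6154; a·d/n = 424·2902/6154 = 199.9428; b·c/n = 2667·161/6154 = 69.7736
Stratum 2 (Smokers): n = 4448; a·d/n = 2748·591/4448 = 365.1232; b·c/n = 550·559/4448 = 69.1210
OR_MH = (199.9428 + 365.1232) / (69.7736 + 69.1210) = 565.0660 / 138.8946 = 4.06831

4.068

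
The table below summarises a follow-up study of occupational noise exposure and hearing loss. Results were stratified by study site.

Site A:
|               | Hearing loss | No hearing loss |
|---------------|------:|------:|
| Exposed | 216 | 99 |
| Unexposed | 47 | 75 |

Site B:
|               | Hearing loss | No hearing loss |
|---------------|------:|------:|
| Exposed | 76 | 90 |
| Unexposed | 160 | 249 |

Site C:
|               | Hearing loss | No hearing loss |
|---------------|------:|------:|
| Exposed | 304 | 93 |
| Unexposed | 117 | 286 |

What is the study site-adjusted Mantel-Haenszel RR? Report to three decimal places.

1.937

RR_MH = Σ(aᵢ·n₀ᵢ/nᵢ) / Σ(cᵢ·n₁ᵢ/nᵢ), with n₁ᵢ = aᵢ+bᵢ (exposed), n₀ᵢ = cᵢ+dᵢ (unexposed), nᵢ = n₁ᵢ+n₀ᵢ.
Stratum 1 (Site A): n₁ = 315, n₀ = 122, n = 437; a·n₀/n = 216·122/437 = 60.3021; c·n₁/n = 47·315/437 = 33.8787
Stratum 2 (Site B): n₁ = 166, n₀ = 409, n = 575; a·n₀/n = 76·409/575 = 54.0591; c·n₁/n = 160·166/575 = 46.1913
Stratum 3 (Site C): n₁ = 397, n₀ = 403, n = 800; a·n₀/n = 304·403/800 = 153.1400; c·n₁/n = 117·397/800 = 58.0613
RR_MH = (60.3021 + 54.0591 + 153.1400) / (33.8787 + 46.1913 + 58.0613) = 267.5012 / 138.1313 = 1.93657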